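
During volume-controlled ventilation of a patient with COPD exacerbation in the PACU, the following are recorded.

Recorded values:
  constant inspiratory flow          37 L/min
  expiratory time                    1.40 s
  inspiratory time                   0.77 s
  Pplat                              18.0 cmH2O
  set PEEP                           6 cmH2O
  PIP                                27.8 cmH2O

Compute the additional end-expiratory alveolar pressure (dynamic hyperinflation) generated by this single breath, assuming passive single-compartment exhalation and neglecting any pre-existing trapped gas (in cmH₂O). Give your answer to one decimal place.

1.3

Flow: 37 L/min ÷ 60 = 0.6167 L/s.
Vt = flow × Ti = 0.6167 L/s × 0.77 s × 1000 mL/L = 474.86 mL.
R = (PIP − Pplat)/V̇ = (27.8 − 18.0) / 0.6167 = 9.8/0.6167 = 15.891 cmH2O·s/L.
C = Vt/(Pplat − PEEP) = 474.86 / (18.0 − 6) = 474.86/12.0 = 39.572 mL/cmH2O.
τ = R × C = 15.891 × 0.03957 L/cmH2O = 0.6288 s.
Fraction remaining = e^(−Te/τ) = e^(−1.40/0.6288) = 0.1079; trapped volume = 474.86 × 0.1079 = 51.237 mL.
Additional alveolar pressure from trapping ≈ V_trapped / C = 51.237 / 39.572 = 1.295 cmH2O.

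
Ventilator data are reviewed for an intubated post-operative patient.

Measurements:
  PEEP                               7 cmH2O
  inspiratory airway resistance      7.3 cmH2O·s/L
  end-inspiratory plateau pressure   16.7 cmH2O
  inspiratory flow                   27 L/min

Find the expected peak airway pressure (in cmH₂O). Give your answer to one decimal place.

20.0

Flow: 27 L/min ÷ 60 = 0.45 L/s.
PIP = Pplat + Raw × flow = 16.7 + 7.3 × 0.45 = 16.7 + 3.285 = 19.985 cmH2O.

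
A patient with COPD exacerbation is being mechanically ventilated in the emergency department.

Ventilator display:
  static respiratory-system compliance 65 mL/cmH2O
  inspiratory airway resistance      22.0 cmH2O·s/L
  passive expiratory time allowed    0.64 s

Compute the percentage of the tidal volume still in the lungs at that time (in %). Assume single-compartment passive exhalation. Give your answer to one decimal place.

63.9

τ = R × C = 22.0 × 65 mL/cmH2O = 22.0 × 0.065 L/cmH2O = 1.43 s.
Passive exhalation: V(t)/V₀ = e^(−t/τ) = e^(−0.64/1.43) = 0.6392.
Fraction remaining = 0.6392 → 63.92%.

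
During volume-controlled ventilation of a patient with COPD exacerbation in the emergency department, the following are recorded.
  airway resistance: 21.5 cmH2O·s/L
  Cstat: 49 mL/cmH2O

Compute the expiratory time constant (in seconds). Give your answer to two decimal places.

1.05

τ = R × C = 21.5 × 49 mL/cmH2O = 21.5 × 0.049 L/cmH2O = 1.054 s.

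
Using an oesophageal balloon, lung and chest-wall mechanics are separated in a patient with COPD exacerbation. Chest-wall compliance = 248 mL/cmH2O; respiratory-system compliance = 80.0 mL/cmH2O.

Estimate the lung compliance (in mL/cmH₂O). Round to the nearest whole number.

118

1/CL = 1/Crs − 1/Ccw.
1/CL = 1/80.0 − 1/248 = 0.008468.
CL = 118.09 mL/cmH2O.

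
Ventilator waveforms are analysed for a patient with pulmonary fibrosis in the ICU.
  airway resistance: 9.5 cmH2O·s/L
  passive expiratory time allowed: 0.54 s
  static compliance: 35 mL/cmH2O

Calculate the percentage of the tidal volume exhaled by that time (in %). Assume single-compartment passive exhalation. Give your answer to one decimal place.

80.3

τ = R × C = 9.5 × 35 mL/cmH2O = 9.5 × 0.035 L/cmH2O = 0.3325 s.
Passive exhalation: V(t)/V₀ = e^(−t/τ) = e^(−0.54/0.3325) = 0.1971.
Fraction exhaled = 1 − 0.1971 = 0.8029 → 80.29%.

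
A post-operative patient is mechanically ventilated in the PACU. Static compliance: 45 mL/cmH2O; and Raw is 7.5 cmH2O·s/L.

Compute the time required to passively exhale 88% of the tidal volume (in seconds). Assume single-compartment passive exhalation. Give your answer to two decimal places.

0.72

τ = R × C = 7.5 × 45 mL/cmH2O = 7.5 × 0.045 L/cmH2O = 0.3375 s.
Exhaled fraction f = 1 − e^(−t/τ) → t = −τ·ln(1 − f) = −0.3375·ln(0.12) = 0.7156 s.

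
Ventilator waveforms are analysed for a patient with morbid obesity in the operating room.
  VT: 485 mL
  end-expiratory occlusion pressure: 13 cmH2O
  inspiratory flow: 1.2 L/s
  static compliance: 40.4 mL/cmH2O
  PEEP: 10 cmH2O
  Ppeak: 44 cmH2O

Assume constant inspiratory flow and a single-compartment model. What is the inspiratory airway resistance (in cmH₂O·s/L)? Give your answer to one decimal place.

15.8

Total PEEP = 13 cmH2O (set 10 + intrinsic 3); this is the baseline alveolar pressure.
Equation of motion (constant flow): PIP = Vt/C + R·V̇ + PEEP.
R·V̇ = PIP − Vt/C − PEEP = 44 − 485/40.4 − 13 = 44 − 12.005 − 13 = 18.995 cmH2O.
R = 18.995 / 1.2 = 15.829 cmH2O·s/L.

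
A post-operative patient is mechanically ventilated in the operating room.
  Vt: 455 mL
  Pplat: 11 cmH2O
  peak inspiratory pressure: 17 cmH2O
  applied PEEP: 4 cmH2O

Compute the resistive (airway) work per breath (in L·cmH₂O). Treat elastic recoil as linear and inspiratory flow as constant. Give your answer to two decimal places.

With constant inspiratory flow the resistive pressure is constant at PIP − Pplat = 17 − 11 = 6.0 cmH2O, so resistive work = 6.0 × 0.455 = 2.73 L·cmH2O.

2.73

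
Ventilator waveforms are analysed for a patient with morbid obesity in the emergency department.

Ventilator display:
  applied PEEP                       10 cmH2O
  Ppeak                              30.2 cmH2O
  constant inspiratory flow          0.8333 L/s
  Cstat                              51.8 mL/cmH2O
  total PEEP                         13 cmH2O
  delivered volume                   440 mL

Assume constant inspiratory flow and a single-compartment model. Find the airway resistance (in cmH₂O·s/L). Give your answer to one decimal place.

10.4

Total PEEP = 13 cmH2O (set 10 + intrinsic 3); this is the baseline alveolar pressure.
Equation of motion (constant flow): PIP = Vt/C + R·V̇ + PEEP.
R·V̇ = PIP − Vt/C − PEEP = 30.2 − 440/51.8 − 13 = 30.2 − 8.494 − 13 = 8.706 cmH2O.
R = 8.706 / 0.8333 = 10.448 cmH2O·s/L.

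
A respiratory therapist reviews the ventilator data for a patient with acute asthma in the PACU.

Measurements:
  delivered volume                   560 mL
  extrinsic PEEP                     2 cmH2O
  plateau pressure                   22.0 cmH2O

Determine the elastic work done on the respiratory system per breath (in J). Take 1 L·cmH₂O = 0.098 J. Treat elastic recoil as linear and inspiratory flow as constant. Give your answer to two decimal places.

0.55

Elastic work ≈ ½ × (Pplat − PEEP) × Vt = 0.5 × (22.0 − 2) × 0.560 L = 0.5 × 20.0 × 0.560 = 5.6 L·cmH2O.
× 0.098 J/(L·cmH2O) → 0.5488 J.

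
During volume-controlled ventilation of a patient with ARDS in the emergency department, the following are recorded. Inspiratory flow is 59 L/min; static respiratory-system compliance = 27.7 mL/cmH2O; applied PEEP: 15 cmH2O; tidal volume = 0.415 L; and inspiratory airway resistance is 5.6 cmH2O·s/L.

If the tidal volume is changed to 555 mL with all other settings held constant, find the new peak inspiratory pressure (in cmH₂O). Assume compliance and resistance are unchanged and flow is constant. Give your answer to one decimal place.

Flow: 59 L/min ÷ 60 = 0.9833 L/s.
PIP = Vt/C + R·V̇ + PEEP (constant-flow equation of motion).
Only the elastic term changes: ΔPIP = ΔVt / C = (555 − 415) / 27.7 = 5.054 cmH2O.
Original PIP = 415/27.7 + 5.6×0.9833 + 15 = 35.488 cmH2O; new PIP = 35.488 + (5.054) = 40.542 cmH2O.

40.5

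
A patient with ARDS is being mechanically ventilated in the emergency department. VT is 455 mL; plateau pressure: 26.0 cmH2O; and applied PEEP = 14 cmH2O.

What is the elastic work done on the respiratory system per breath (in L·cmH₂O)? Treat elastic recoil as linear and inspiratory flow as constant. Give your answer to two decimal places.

2.73

Elastic work ≈ ½ × (Pplat − PEEP) × Vt = 0.5 × (26.0 − 14) × 0.455 L = 0.5 × 12.0 × 0.455 = 2.73 L·cmH2O.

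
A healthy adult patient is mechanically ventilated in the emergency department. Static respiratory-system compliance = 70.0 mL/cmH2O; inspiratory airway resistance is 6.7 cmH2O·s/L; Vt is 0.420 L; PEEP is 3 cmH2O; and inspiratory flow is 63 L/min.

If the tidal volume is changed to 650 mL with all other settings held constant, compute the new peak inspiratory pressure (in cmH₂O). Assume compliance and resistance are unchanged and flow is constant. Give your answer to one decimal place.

19.3

Flow: 63 L/min ÷ 60 = 1.05 L/s.
PIP = Vt/C + R·V̇ + PEEP (constant-flow equation of motion).
Only the elastic term changes: ΔPIP = ΔVt / C = (650 − 420) / 70.0 = 3.286 cmH2O.
Original PIP = 420/70.0 + 6.7×1.05 + 3 = 16.035 cmH2O; new PIP = 16.035 + (3.286) = 19.321 cmH2O.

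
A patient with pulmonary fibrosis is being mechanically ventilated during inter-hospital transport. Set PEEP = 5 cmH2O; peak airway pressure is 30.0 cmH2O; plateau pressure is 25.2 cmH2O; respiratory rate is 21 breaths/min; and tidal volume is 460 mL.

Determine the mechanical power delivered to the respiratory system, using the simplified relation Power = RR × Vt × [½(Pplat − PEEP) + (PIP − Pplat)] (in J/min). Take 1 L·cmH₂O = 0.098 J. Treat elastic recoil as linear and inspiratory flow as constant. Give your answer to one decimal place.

Per-breath work = Vt × [½(Pplat−PEEP) + (PIP−Pplat)] = 0.460 × [0.5×20.2 + 4.8] = 0.460 × 14.9 = 6.854 L·cmH2O.
Power = 21 × 6.854 = 143.93 L·cmH2O/min.
× 0.098 J/(L·cmH2O) → 14.105 J/min.

14.1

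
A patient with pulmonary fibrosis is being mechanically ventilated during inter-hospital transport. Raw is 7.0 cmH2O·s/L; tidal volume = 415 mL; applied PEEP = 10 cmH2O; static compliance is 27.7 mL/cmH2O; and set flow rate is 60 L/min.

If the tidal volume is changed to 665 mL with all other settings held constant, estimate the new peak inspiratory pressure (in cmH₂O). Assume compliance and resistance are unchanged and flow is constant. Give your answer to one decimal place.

Flow: 60 L/min ÷ 60 = 1 L/s.
PIP = Vt/C + R·V̇ + PEEP (constant-flow equation of motion).
Only the elastic term changes: ΔPIP = ΔVt / C = (665 − 415) / 27.7 = 9.025 cmH2O.
Original PIP = 415/27.7 + 7.0×1 + 10 = 31.982 cmH2O; new PIP = 31.982 + (9.025) = 41.007 cmH2O.

41.0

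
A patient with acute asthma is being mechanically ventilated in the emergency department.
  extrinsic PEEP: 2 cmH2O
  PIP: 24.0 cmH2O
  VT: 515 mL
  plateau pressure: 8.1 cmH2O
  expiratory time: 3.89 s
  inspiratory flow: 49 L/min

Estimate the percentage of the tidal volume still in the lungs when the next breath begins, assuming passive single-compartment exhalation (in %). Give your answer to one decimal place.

9.4

Flow: 49 L/min ÷ 60 = 0.8167 L/s.
R = (PIP − Pplat)/V̇ = (24.0 − 8.1) / 0.8167 = 15.9/0.8167 = 19.469 cmH2O·s/L.
C = Vt/(Pplat − PEEP) = 515.0 / (8.1 − 2) = 515.0/6.1 = 84.426 mL/cmH2O.
τ = R × C = 19.469 × 0.08443 L/cmH2O = 1.644 s.
Fraction remaining at end-expiration = e^(−Te/τ) = e^(−3.89/1.644) = 0.09384 → 9.384%.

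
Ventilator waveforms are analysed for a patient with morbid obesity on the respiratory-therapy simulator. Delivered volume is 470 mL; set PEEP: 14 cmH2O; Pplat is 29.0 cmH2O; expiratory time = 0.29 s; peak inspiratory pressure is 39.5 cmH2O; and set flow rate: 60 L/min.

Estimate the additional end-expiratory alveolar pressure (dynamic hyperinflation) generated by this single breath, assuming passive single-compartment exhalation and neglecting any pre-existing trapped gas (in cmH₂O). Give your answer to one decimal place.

Flow: 60 L/min ÷ 60 = 1 L/s.
R = (PIP − Pplat)/V̇ = (39.5 − 29.0) / 1 = 10.5/1 = 10.5 cmH2O·s/L.
C = Vt/(Pplat − PEEP) = 470.0 / (29.0 − 14) = 470.0/15.0 = 31.333 mL/cmH2O.
τ = R × C = 10.5 × 0.03133 L/cmH2O = 0.329 s.
Fraction remaining = e^(−Te/τ) = e^(−0.29/0.329) = 0.4142; trapped volume = 470.0 × 0.4142 = 194.67 mL.
Additional alveolar pressure from trapping ≈ V_trapped / C = 194.67 / 31.333 = 6.213 cmH2O.

6.2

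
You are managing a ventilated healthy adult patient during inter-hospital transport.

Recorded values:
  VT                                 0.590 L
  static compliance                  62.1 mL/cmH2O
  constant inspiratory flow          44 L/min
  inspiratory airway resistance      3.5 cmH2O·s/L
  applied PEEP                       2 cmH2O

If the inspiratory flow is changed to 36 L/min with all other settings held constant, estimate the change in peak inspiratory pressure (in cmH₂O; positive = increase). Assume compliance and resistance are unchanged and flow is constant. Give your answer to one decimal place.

-0.5

Flow: 44 L/min ÷ 60 = 0.7333 L/s.
New flow: 36 L/min ÷ 60 = 0.6 L/s.
PIP = Vt/C + R·V̇ + PEEP (constant-flow equation of motion).
Only the resistive term changes: ΔPIP = R × ΔV̇ = 3.5 × (0.6 − 0.7333) = 3.5 × -0.1333 = -0.4666 cmH2O.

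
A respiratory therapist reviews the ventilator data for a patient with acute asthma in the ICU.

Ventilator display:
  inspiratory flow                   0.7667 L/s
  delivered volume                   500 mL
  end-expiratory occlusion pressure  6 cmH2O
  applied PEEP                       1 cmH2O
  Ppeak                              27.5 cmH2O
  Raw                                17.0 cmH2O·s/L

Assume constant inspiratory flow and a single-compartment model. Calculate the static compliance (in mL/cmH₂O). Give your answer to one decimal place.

Total PEEP = 6 cmH2O (set 1 + intrinsic 5); this is the baseline alveolar pressure.
Equation of motion (constant flow): PIP = Vt/C + R·V̇ + PEEP.
Vt/C = PIP − R·V̇ − PEEP = 27.5 − 17.0×0.7667 − 6 = 27.5 − 13.034 − 6 = 8.466 cmH2O.
C = Vt / 8.466 = 500 / 8.466 = 59.06 mL/cmH2O.

59.1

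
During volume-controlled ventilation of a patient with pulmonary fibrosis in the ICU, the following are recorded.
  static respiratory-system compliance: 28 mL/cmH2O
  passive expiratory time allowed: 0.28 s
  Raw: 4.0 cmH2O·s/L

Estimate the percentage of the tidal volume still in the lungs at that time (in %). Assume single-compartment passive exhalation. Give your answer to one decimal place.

τ = R × C = 4.0 × 28 mL/cmH2O = 4.0 × 0.028 L/cmH2O = 0.112 s.
Passive exhalation: V(t)/V₀ = e^(−t/τ) = e^(−0.28/0.112) = 0.08208.
Fraction remaining = 0.08208 → 8.208%.

8.2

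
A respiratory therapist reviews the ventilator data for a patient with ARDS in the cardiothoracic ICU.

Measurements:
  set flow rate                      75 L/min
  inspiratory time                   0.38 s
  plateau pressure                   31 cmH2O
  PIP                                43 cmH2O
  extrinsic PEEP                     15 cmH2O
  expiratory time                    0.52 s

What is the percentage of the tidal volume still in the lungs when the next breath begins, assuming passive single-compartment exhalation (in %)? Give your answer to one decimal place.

16.1

Flow: 75 L/min ÷ 60 = 1.25 L/s.
Vt = flow × Ti = 1.25 L/s × 0.38 s × 1000 mL/L = 475.0 mL.
R = (PIP − Pplat)/V̇ = (43 − 31) / 1.25 = 12.0/1.25 = 9.6 cmH2O·s/L.
C = Vt/(Pplat − PEEP) = 475.0 / (31 − 15) = 475.0/16.0 = 29.688 mL/cmH2O.
τ = R × C = 9.6 × 0.02969 L/cmH2O = 0.285 s.
Fraction remaining at end-expiration = e^(−Te/τ) = e^(−0.52/0.285) = 0.1613 → 16.13%.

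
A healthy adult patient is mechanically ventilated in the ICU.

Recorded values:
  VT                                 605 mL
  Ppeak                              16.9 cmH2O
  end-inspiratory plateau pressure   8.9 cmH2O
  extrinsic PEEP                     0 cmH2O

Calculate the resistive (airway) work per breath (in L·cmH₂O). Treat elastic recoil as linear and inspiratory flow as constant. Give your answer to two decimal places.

With constant inspiratory flow the resistive pressure is constant at PIP − Pplat = 16.9 − 8.9 = 8.0 cmH2O, so resistive work = 8.0 × 0.605 = 4.84 L·cmH2O.

4.84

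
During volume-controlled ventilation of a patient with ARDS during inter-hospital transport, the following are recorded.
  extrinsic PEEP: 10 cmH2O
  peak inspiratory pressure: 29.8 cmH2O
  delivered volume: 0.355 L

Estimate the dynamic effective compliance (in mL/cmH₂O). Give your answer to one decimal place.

Dynamic compliance = Vt / (PIP − PEEP) = 355 / (29.8 − 10) = 355 / 19.8 = 17.929 mL/cmH2O.

17.9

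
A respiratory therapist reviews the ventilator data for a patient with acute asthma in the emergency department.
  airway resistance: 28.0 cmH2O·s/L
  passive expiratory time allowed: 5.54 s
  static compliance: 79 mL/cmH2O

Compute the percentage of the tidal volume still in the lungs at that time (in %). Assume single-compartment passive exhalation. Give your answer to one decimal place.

τ = R × C = 28.0 × 79 mL/cmH2O = 28.0 × 0.079 L/cmH2O = 2.212 s.
Passive exhalation: V(t)/V₀ = e^(−t/τ) = e^(−5.54/2.212) = 0.08171.
Fraction remaining = 0.08171 → 8.171%.

8.2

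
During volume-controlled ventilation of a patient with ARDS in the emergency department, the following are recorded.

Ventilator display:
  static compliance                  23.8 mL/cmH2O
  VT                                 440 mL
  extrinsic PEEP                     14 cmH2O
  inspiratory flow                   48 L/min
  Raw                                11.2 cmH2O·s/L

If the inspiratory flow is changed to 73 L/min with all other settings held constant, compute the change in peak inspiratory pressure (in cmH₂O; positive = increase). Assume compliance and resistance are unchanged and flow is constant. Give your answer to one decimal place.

Flow: 48 L/min ÷ 60 = 0.8 L/s.
New flow: 73 L/min ÷ 60 = 1.2167 L/s.
PIP = Vt/C + R·V̇ + PEEP (constant-flow equation of motion).
Only the resistive term changes: ΔPIP = R × ΔV̇ = 11.2 × (1.2167 − 0.8) = 11.2 × 0.4167 = 4.667 cmH2O.

4.7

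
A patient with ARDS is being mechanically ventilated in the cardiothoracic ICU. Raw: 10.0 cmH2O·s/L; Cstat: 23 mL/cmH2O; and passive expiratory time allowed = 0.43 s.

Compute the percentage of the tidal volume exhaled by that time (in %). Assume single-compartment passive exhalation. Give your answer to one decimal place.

84.6

τ = R × C = 10.0 × 23 mL/cmH2O = 10.0 × 0.023 L/cmH2O = 0.23 s.
Passive exhalation: V(t)/V₀ = e^(−t/τ) = e^(−0.43/0.23) = 0.1542.
Fraction exhaled = 1 − 0.1542 = 0.8458 → 84.58%.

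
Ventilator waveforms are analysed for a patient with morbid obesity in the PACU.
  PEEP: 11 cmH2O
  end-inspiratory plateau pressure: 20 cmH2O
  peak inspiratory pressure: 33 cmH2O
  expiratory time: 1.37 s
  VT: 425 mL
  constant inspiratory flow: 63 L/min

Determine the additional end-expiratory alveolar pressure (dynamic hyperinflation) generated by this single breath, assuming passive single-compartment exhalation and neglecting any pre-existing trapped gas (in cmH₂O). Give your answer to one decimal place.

0.9

Flow: 63 L/min ÷ 60 = 1.05 L/s.
R = (PIP − Pplat)/V̇ = (33 − 20) / 1.05 = 13.0/1.05 = 12.381 cmH2O·s/L.
C = Vt/(Pplat − PEEP) = 425.0 / (20 − 11) = 425.0/9.0 = 47.222 mL/cmH2O.
τ = R × C = 12.381 × 0.04722 L/cmH2O = 0.5846 s.
Fraction remaining = e^(−Te/τ) = e^(−1.37/0.5846) = 0.09599; trapped volume = 425.0 × 0.09599 = 40.796 mL.
Additional alveolar pressure from trapping ≈ V_trapped / C = 40.796 / 47.222 = 0.8639 cmH2O.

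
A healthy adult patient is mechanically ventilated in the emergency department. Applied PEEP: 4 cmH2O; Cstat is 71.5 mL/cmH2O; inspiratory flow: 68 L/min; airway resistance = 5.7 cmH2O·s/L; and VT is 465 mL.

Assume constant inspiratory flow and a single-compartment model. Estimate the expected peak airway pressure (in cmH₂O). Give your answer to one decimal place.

17.0

Flow: 68 L/min ÷ 60 = 1.1333 L/s.
Equation of motion (constant flow): PIP = Vt/C + R·V̇ + PEEP.
PIP = 465/71.5 + 5.7×1.1333 + 4 = 6.503 + 6.46 + 4 = 16.963 cmH2O.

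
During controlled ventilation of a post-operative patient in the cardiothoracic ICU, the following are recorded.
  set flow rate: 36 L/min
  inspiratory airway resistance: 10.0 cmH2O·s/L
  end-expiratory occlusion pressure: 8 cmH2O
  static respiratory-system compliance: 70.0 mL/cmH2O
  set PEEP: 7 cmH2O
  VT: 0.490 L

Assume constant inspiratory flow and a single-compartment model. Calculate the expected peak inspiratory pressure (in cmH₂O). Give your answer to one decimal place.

Flow: 36 L/min ÷ 60 = 0.6 L/s.
Total PEEP = 8 cmH2O (set 7 + intrinsic 1); this is the baseline alveolar pressure.
Equation of motion (constant flow): PIP = Vt/C + R·V̇ + PEEP.
PIP = 490/70.0 + 10.0×0.6 + 8 = 7.0 + 6.0 + 8 = 21.0 cmH2O.

21.0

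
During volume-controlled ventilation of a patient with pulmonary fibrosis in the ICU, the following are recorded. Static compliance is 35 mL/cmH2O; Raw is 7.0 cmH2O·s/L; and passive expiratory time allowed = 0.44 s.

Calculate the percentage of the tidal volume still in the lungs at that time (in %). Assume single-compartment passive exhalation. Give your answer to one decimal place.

16.6

τ = R × C = 7.0 × 35 mL/cmH2O = 7.0 × 0.035 L/cmH2O = 0.245 s.
Passive exhalation: V(t)/V₀ = e^(−t/τ) = e^(−0.44/0.245) = 0.166.
Fraction remaining = 0.166 → 16.6%.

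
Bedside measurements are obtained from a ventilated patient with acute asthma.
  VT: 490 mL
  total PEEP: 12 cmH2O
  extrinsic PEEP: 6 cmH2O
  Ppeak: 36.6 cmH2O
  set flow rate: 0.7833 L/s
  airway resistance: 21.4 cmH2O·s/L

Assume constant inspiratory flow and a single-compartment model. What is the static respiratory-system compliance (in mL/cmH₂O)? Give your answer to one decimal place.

62.5

Total PEEP = 12 cmH2O (set 6 + intrinsic 6); this is the baseline alveolar pressure.
Equation of motion (constant flow): PIP = Vt/C + R·V̇ + PEEP.
Vt/C = PIP − R·V̇ − PEEP = 36.6 − 21.4×0.7833 − 12 = 36.6 − 16.763 − 12 = 7.837 cmH2O.
C = Vt / 7.837 = 490 / 7.837 = 62.524 mL/cmH2O.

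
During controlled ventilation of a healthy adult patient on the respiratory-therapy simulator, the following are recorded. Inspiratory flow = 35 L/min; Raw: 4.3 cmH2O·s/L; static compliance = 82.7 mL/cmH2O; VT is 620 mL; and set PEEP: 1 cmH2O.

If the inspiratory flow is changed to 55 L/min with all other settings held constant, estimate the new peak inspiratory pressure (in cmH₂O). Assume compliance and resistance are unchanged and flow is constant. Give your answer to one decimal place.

12.4

Flow: 35 L/min ÷ 60 = 0.5833 L/s.
New flow: 55 L/min ÷ 60 = 0.9167 L/s.
PIP = Vt/C + R·V̇ + PEEP (constant-flow equation of motion).
Only the resistive term changes: ΔPIP = R × ΔV̇ = 4.3 × (0.9167 − 0.5833) = 4.3 × 0.3334 = 1.434 cmH2O.
Original PIP = 620/82.7 + 4.3×0.5833 + 1 = 11.005 cmH2O; new PIP = 11.005 + (1.434) = 12.439 cmH2O.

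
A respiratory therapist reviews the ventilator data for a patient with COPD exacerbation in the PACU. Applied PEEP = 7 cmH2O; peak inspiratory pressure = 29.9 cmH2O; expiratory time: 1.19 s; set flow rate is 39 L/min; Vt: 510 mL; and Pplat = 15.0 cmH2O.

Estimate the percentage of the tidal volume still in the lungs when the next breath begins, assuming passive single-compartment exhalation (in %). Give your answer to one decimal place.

Flow: 39 L/min ÷ 60 = 0.65 L/s.
R = (PIP − Pplat)/V̇ = (29.9 − 15.0) / 0.65 = 14.9/0.65 = 22.923 cmH2O·s/L.
C = Vt/(Pplat − PEEP) = 510.0 / (15.0 − 7) = 510.0/8.0 = 63.75 mL/cmH2O.
τ = R × C = 22.923 × 0.06375 L/cmH2O = 1.461 s.
Fraction remaining at end-expiration = e^(−Te/τ) = e^(−1.19/1.461) = 0.4429 → 44.29%.

44.3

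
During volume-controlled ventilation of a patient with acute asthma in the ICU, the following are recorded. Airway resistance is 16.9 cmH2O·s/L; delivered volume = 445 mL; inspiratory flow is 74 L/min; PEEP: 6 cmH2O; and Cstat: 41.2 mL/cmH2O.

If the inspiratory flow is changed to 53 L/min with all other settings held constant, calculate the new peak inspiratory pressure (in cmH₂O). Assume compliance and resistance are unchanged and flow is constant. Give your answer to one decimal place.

Flow: 74 L/min ÷ 60 = 1.2333 L/s.
New flow: 53 L/min ÷ 60 = 0.8833 L/s.
PIP = Vt/C + R·V̇ + PEEP (constant-flow equation of motion).
Only the resistive term changes: ΔPIP = R × ΔV̇ = 16.9 × (0.8833 − 1.2333) = 16.9 × -0.35 = -5.915 cmH2O.
Original PIP = 445/41.2 + 16.9×1.2333 + 6 = 37.644 cmH2O; new PIP = 37.644 + (-5.915) = 31.729 cmH2O.

31.7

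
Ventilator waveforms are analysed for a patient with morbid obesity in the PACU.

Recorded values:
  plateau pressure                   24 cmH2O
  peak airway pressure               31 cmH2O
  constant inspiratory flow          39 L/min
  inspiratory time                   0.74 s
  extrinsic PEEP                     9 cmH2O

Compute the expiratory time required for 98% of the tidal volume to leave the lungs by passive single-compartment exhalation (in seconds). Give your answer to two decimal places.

1.35

Flow: 39 L/min ÷ 60 = 0.65 L/s.
Vt = flow × Ti = 0.65 L/s × 0.74 s × 1000 mL/L = 481.0 mL.
R = (PIP − Pplat)/V̇ = (31 − 24) / 0.65 = 7.0/0.65 = 10.769 cmH2O·s/L.
C = Vt/(Pplat − PEEP) = 481.0 / (24 − 9) = 481.0/15.0 = 32.067 mL/cmH2O.
τ = R × C = 10.769 × 0.03207 L/cmH2O = 0.3454 s.
t = −τ·ln(1 − 0.98) = −0.3454·ln(0.02) = 1.351 s.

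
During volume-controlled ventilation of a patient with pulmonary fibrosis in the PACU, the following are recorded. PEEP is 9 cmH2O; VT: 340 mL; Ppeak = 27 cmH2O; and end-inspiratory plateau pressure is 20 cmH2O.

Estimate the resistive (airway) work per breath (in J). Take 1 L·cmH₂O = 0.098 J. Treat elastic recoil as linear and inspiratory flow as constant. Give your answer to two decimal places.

With constant inspiratory flow the resistive pressure is constant at PIP − Pplat = 27 − 20 = 7.0 cmH2O, so resistive work = 7.0 × 0.340 = 2.38 L·cmH2O.
× 0.098 J/(L·cmH2O) → 0.2332 J.

0.23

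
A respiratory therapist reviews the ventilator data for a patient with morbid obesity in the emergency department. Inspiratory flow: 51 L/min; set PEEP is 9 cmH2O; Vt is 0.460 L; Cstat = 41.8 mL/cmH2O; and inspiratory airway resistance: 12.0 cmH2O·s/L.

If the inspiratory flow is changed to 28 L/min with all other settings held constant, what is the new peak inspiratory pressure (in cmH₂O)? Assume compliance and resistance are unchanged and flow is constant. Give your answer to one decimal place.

Flow: 51 L/min ÷ 60 = 0.85 L/s.
New flow: 28 L/min ÷ 60 = 0.4667 L/s.
PIP = Vt/C + R·V̇ + PEEP (constant-flow equation of motion).
Only the resistive term changes: ΔPIP = R × ΔV̇ = 12.0 × (0.4667 − 0.85) = 12.0 × -0.3833 = -4.6 cmH2O.
Original PIP = 460/41.8 + 12.0×0.85 + 9 = 30.205 cmH2O; new PIP = 30.205 + (-4.6) = 25.605 cmH2O.

25.6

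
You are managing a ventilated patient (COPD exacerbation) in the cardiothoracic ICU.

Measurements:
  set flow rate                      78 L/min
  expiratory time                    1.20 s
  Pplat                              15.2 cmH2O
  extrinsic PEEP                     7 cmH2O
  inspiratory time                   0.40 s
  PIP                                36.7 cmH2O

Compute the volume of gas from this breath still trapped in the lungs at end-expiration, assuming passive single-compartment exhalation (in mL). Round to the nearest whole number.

166

Flow: 78 L/min ÷ 60 = 1.3 L/s.
Vt = flow × Ti = 1.3 L/s × 0.40 s × 1000 mL/L = 520.0 mL.
R = (PIP − Pplat)/V̇ = (36.7 − 15.2) / 1.3 = 21.5/1.3 = 16.538 cmH2O·s/L.
C = Vt/(Pplat − PEEP) = 520.0 / (15.2 − 7) = 520.0/8.2 = 63.415 mL/cmH2O.
τ = R × C = 16.538 × 0.06342 L/cmH2O = 1.049 s.
Fraction remaining = e^(−Te/τ) = e^(−1.20/1.049) = 0.3186.
Trapped volume = 520.0 × 0.3186 = 165.67 mL.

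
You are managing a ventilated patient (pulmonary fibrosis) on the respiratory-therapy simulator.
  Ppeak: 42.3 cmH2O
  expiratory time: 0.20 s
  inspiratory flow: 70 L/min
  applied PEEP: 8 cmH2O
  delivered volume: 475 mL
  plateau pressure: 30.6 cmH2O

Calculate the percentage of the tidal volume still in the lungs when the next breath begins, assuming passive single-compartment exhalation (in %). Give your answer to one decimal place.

38.7

Flow: 70 L/min ÷ 60 = 1.1667 L/s.
R = (PIP − Pplat)/V̇ = (42.3 − 30.6) / 1.1667 = 11.7/1.1667 = 10.028 cmH2O·s/L.
C = Vt/(Pplat − PEEP) = 475.0 / (30.6 − 8) = 475.0/22.6 = 21.018 mL/cmH2O.
τ = R × C = 10.028 × 0.02102 L/cmH2O = 0.2108 s.
Fraction remaining at end-expiration = e^(−Te/τ) = e^(−0.20/0.2108) = 0.3872 → 38.72%.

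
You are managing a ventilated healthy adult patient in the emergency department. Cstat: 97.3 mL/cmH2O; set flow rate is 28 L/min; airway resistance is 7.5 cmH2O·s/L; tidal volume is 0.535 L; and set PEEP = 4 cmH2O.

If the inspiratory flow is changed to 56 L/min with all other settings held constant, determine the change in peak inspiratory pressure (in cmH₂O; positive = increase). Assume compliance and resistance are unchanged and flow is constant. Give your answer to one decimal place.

3.5

Flow: 28 L/min ÷ 60 = 0.4667 L/s.
New flow: 56 L/min ÷ 60 = 0.9333 L/s.
PIP = Vt/C + R·V̇ + PEEP (constant-flow equation of motion).
Only the resistive term changes: ΔPIP = R × ΔV̇ = 7.5 × (0.9333 − 0.4667) = 7.5 × 0.4666 = 3.5 cmH2O.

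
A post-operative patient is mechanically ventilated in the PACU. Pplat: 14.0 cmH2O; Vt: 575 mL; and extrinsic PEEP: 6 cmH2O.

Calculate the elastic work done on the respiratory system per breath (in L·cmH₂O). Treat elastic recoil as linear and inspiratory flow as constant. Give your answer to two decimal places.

2.30

Elastic work ≈ ½ × (Pplat − PEEP) × Vt = 0.5 × (14.0 − 6) × 0.575 L = 0.5 × 8.0 × 0.575 = 2.3 L·cmH2O.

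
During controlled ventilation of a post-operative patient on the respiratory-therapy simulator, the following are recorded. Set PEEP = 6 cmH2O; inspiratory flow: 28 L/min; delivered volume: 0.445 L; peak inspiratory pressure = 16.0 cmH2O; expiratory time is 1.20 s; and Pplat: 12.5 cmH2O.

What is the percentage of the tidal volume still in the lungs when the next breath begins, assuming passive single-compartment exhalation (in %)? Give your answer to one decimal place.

Flow: 28 L/min ÷ 60 = 0.4667 L/s.
R = (PIP − Pplat)/V̇ = (16.0 − 12.5) / 0.4667 = 3.5/0.4667 = 7.499 cmH2O·s/L.
C = Vt/(Pplat − PEEP) = 445.0 / (12.5 − 6) = 445.0/6.5 = 68.462 mL/cmH2O.
τ = R × C = 7.499 × 0.06846 L/cmH2O = 0.5134 s.
Fraction remaining at end-expiration = e^(−Te/τ) = e^(−1.20/0.5134) = 0.09658 → 9.658%.

9.7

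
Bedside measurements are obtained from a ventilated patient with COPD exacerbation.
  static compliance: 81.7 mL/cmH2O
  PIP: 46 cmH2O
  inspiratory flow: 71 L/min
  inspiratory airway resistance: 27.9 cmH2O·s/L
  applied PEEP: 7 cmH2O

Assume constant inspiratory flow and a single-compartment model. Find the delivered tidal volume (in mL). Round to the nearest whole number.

Flow: 71 L/min ÷ 60 = 1.1833 L/s.
Equation of motion (constant flow): PIP = Vt/C + R·V̇ + PEEP.
Vt/C = PIP − R·V̇ − PEEP = 46 − 33.014 − 7 = 5.986 cmH2O.
Vt = C × 5.986 = 81.7 × 5.986 = 489.06 mL.

489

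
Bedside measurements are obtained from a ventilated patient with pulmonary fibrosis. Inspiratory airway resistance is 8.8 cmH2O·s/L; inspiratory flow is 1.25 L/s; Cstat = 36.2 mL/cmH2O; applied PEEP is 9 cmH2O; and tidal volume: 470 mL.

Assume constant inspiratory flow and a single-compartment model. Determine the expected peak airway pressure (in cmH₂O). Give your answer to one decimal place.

33.0

Equation of motion (constant flow): PIP = Vt/C + R·V̇ + PEEP.
PIP = 470/36.2 + 8.8×1.25 + 9 = 12.983 + 11.0 + 9 = 32.983 cmH2O.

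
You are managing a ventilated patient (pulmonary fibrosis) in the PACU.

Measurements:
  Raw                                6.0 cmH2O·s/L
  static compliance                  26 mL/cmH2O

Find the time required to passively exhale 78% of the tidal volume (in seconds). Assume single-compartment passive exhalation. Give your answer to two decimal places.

τ = R × C = 6.0 × 26 mL/cmH2O = 6.0 × 0.026 L/cmH2O = 0.156 s.
Exhaled fraction f = 1 − e^(−t/τ) → t = −τ·ln(1 − f) = −0.156·ln(0.22) = 0.2362 s.

0.24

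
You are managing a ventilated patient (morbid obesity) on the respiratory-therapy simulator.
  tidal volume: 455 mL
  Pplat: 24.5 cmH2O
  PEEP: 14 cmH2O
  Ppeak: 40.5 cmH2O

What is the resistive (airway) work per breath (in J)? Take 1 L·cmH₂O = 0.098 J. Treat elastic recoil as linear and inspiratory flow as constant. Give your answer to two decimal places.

0.71

With constant inspiratory flow the resistive pressure is constant at PIP − Pplat = 40.5 − 24.5 = 16.0 cmH2O, so resistive work = 16.0 × 0.455 = 7.28 L·cmH2O.
× 0.098 J/(L·cmH2O) → 0.7134 J.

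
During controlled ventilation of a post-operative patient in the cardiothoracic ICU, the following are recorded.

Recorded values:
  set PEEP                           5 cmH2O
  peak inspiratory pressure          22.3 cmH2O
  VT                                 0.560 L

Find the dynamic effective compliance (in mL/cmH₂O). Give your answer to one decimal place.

Dynamic compliance = Vt / (PIP − PEEP) = 560 / (22.3 − 5) = 560 / 17.3 = 32.37 mL/cmH2O.

32.4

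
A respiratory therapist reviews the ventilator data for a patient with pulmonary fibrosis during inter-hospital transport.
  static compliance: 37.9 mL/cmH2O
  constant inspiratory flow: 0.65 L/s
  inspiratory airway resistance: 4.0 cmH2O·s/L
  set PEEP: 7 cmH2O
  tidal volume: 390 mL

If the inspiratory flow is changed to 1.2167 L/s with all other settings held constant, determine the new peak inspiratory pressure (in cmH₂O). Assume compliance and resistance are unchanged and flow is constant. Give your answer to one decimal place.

PIP = Vt/C + R·V̇ + PEEP (constant-flow equation of motion).
Only the resistive term changes: ΔPIP = R × ΔV̇ = 4.0 × (1.2167 − 0.65) = 4.0 × 0.5667 = 2.267 cmH2O.
Original PIP = 390/37.9 + 4.0×0.65 + 7 = 19.89 cmH2O; new PIP = 19.89 + (2.267) = 22.157 cmH2O.

22.2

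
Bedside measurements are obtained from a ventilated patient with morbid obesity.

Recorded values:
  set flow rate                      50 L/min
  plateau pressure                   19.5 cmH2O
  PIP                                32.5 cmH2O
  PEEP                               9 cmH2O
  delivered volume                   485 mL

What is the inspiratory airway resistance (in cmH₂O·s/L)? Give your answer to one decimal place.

15.6

Flow: 50 L/min ÷ 60 = 0.8333 L/s.
Raw = (PIP − Pplat) / flow = (32.5 − 19.5) / 0.8333 = 13.0 / 0.8333 = 15.601 cmH2O·s/L.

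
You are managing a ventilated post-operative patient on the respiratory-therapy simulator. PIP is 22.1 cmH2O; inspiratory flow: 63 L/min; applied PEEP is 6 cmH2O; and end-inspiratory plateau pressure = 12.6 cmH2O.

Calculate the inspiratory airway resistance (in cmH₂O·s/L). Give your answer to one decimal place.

Flow: 63 L/min ÷ 60 = 1.05 L/s.
Raw = (PIP − Pplat) / flow = (22.1 − 12.6) / 1.05 = 9.5 / 1.05 = 9.048 cmH2O·s/L.

9.0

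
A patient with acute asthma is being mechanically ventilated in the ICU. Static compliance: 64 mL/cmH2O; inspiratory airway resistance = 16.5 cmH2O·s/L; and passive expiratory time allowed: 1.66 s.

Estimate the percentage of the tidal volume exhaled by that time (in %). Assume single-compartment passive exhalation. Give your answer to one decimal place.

τ = R × C = 16.5 × 64 mL/cmH2O = 16.5 × 0.064 L/cmH2O = 1.056 s.
Passive exhalation: V(t)/V₀ = e^(−t/τ) = e^(−1.66/1.056) = 0.2076.
Fraction exhaled = 1 − 0.2076 = 0.7924 → 79.24%.

79.2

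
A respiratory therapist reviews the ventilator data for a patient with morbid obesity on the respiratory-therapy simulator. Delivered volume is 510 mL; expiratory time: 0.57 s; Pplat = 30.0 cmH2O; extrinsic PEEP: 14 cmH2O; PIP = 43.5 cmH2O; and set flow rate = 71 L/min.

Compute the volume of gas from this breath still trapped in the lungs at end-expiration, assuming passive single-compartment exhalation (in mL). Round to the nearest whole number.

106

Flow: 71 L/min ÷ 60 = 1.1833 L/s.
R = (PIP − Pplat)/V̇ = (43.5 − 30.0) / 1.1833 = 13.5/1.1833 = 11.409 cmH2O·s/L.
C = Vt/(Pplat − PEEP) = 510.0 / (30.0 − 14) = 510.0/16.0 = 31.875 mL/cmH2O.
τ = R × C = 11.409 × 0.03188 L/cmH2O = 0.3637 s.
Fraction remaining = e^(−Te/τ) = e^(−0.57/0.3637) = 0.2086.
Trapped volume = 510.0 × 0.2086 = 106.39 mL.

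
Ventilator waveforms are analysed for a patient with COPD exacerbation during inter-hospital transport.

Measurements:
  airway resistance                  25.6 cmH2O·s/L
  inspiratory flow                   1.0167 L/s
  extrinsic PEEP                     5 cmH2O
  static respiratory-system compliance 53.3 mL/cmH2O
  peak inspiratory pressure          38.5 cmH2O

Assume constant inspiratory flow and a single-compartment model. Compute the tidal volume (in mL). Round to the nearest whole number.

Equation of motion (constant flow): PIP = Vt/C + R·V̇ + PEEP.
Vt/C = PIP − R·V̇ − PEEP = 38.5 − 26.028 − 5 = 7.472 cmH2O.
Vt = C × 7.472 = 53.3 × 7.472 = 398.26 mL.

398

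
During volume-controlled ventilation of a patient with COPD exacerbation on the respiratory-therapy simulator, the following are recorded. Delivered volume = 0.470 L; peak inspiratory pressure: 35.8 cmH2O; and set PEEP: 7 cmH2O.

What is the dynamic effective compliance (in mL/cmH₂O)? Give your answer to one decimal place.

16.3

Dynamic compliance = Vt / (PIP − PEEP) = 470 / (35.8 − 7) = 470 / 28.8 = 16.319 mL/cmH2O.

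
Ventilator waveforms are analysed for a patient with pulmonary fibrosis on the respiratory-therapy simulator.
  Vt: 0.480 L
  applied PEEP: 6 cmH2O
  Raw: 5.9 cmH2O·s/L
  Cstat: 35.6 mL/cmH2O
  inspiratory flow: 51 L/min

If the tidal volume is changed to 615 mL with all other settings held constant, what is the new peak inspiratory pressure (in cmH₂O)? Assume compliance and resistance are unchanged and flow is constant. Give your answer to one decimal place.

Flow: 51 L/min ÷ 60 = 0.85 L/s.
PIP = Vt/C + R·V̇ + PEEP (constant-flow equation of motion).
Only the elastic term changes: ΔPIP = ΔVt / C = (615 − 480) / 35.6 = 3.792 cmH2O.
Original PIP = 480/35.6 + 5.9×0.85 + 6 = 24.498 cmH2O; new PIP = 24.498 + (3.792) = 28.29 cmH2O.

28.3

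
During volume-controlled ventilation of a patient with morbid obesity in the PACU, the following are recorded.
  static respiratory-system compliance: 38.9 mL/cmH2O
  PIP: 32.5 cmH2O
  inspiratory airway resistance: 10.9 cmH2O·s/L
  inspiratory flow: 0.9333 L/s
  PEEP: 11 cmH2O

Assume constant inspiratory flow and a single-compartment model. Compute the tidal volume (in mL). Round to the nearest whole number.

Equation of motion (constant flow): PIP = Vt/C + R·V̇ + PEEP.
Vt/C = PIP − R·V̇ − PEEP = 32.5 − 10.173 − 11 = 11.327 cmH2O.
Vt = C × 11.327 = 38.9 × 11.327 = 440.62 mL.

441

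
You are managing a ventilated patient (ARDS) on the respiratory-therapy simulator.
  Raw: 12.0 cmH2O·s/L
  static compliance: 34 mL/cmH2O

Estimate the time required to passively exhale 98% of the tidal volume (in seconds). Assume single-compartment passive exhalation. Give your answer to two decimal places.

1.60

τ = R × C = 12.0 × 34 mL/cmH2O = 12.0 × 0.034 L/cmH2O = 0.408 s.
Exhaled fraction f = 1 − e^(−t/τ) → t = −τ·ln(1 − f) = −0.408·ln(0.02) = 1.596 s.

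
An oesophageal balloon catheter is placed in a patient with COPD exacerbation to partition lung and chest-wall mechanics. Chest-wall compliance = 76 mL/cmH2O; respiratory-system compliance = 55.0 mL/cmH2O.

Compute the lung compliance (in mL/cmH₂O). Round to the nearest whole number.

199

1/CL = 1/Crs − 1/Ccw.
1/CL = 1/55.0 − 1/76 = 0.005024.
CL = 199.04 mL/cmH2O.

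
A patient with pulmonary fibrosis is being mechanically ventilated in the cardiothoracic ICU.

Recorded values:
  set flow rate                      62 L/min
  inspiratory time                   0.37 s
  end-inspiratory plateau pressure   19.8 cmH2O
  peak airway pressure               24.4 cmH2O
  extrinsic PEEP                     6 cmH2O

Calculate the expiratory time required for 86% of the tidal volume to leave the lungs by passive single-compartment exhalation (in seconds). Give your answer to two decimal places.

0.24

Flow: 62 L/min ÷ 60 = 1.0333 L/s.
Vt = flow × Ti = 1.0333 L/s × 0.37 s × 1000 mL/L = 382.32 mL.
R = (PIP − Pplat)/V̇ = (24.4 − 19.8) / 1.0333 = 4.6/1.0333 = 4.452 cmH2O·s/L.
C = Vt/(Pplat − PEEP) = 382.32 / (19.8 − 6) = 382.32/13.8 = 27.704 mL/cmH2O.
τ = R × C = 4.452 × 0.0277 L/cmH2O = 0.1233 s.
t = −τ·ln(1 − 0.86) = −0.1233·ln(0.14) = 0.2424 s.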